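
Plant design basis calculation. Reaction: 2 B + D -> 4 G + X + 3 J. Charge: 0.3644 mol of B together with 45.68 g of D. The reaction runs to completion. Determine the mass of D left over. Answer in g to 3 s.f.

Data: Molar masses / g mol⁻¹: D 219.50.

5.69 g

n(B) = 0.3644 mol
n(D) = 45.68 / 219.50 = 0.2081 mol
n/ν → B: 0.1822, D: 0.2081; B is limiting.
D consumed = (1/2) × 0.3644 = 0.1822 mol
D remaining = 0.2081 − 0.1822 = 0.02590 mol
mass = 0.02590 × 219.50 = 5.685 g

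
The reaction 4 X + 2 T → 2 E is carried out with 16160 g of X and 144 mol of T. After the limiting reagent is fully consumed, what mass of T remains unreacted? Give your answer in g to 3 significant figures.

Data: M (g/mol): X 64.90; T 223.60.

4360 g

n(X) = 16160 / 64.90 = 249.0 mol
n(T) = 144.0 mol
n/ν for X = 249.0/4 = 62.25
n/ν for T = 144.0/2 = 72.00
Smallest n/ν is X → limiting reagent.
T consumed = (2/4) × 249.0 = 124.5 mol
T remaining = 144.0 − 124.5 = 19.50 mol
mass = 19.50 × 223.60 = 4360 g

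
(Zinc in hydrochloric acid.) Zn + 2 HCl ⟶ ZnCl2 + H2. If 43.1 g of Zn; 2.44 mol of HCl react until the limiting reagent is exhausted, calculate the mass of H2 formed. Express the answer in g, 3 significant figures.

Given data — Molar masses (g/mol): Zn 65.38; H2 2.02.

1.33 g

n(Zn) = 43.10 / 65.38 = 0.6592 mol
n(HCl) = 2.440 mol
n/ν for Zn = 0.6592/1 = 0.6592
n/ν for HCl = 2.440/2 = 1.220
Smallest n/ν is Zn → limiting reagent.
n(H2) = (1/1) × 0.6592 = 0.6592 mol
mass = 0.6592 × 2.02 = 1.332 g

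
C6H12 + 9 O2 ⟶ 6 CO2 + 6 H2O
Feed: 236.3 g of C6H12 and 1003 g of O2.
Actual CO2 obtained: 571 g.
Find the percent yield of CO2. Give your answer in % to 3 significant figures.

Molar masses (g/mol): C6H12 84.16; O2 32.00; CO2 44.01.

77.0 %

n(C6H12) = 236.3 / 84.16 = 2.808 mol
n(O2) = 1003 / 32.00 = 31.34 mol
n/ν → C6H12: 2.808, O2: 3.482; C6H12 is limiting.
theoretical n(CO2) = (6/1) × 2.808 = 16.85 mol → 741.6 g
% yield = 571 / 741.6 × 100 = 77.00 %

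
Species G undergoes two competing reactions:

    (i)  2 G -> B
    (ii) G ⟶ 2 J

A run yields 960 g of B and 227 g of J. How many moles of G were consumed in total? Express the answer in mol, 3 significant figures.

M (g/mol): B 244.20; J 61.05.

9.72 mol

n(B) = 960 / 244.20 = 3.931 mol
n(J) = 227 / 61.05 = 3.718 mol
n(G) via (i) = (2/1)×3.931 = 7.862 mol
n(G) via (ii) = (1/2)×3.718 = 1.859 mol
total n(G) = 7.862 + 1.859 = 9.721 mol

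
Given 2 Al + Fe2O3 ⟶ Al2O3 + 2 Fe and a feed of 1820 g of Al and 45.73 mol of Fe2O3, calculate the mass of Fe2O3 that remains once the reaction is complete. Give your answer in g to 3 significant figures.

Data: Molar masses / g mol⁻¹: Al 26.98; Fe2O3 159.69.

1920 g

n(Al) = 1820 / 26.98 = 67.46 mol
n(Fe2O3) = 45.73 mol
n/ν for Al = 67.46/2 = 33.73
n/ν for Fe2O3 = 45.73/1 = 45.73
Smallest n/ν is Al → limiting reagent.
Fe2O3 consumed = (1/2) × 67.46 = 33.73 mol
Fe2O3 remaining = 45.73 − 33.73 = 12.00 mol
mass = 12.00 × 159.69 = 1916 g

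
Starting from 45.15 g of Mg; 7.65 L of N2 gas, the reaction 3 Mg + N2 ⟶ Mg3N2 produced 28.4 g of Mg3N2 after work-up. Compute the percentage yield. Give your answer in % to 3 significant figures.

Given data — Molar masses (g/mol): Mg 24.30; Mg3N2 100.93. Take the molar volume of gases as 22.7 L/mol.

83.5 %

n(Mg) = 45.15 / 24.30 = 1.858 mol
n(N2) = 7.650 / 22.7 = 0.3370 mol
n/ν for Mg = 1.858/3 = 0.6193
n/ν for N2 = 0.3370/1 = 0.3370
Smallest n/ν is N2 → limiting reagent.
theoretical n(Mg3N2) = (1/1) × 0.3370 = 0.3370 mol → 34.01 g
% yield = 28.4 / 34.01 × 100 = 83.50 %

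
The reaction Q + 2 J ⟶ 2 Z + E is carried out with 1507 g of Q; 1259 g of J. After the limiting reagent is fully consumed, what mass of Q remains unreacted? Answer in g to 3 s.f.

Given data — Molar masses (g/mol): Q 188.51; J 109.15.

n(Q) = 1507 / 188.51 = 7.994 mol
n(J) = 1259 / 109.15 = 11.53 mol
n/ν for Q = 7.994/1 = 7.994
n/ν for J = 11.53/2 = 5.765
Smallest n/ν is J → limiting reagent.
Q consumed = (1/2) × 11.53 = 5.765 mol
Q remaining = 7.994 − 5.765 = 2.229 mol
mass = 2.229 × 188.51 = 420.2 g

420 g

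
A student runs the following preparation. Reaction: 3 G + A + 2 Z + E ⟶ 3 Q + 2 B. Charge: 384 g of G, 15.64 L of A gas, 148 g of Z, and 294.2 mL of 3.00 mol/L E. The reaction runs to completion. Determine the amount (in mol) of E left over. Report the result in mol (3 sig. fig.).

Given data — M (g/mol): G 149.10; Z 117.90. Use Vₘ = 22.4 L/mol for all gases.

n(G) = 384.0 / 149.10 = 2.575 mol
n(A) = 15.64 / 22.4 = 0.6982 mol
n(Z) = 148.0 / 117.90 = 1.255 mol
n(E) = 3.00 × 294.2/1000 = 0.8826 mol
n/ν for G = 2.575/3 = 0.8583
n/ν for A = 0.6982/1 = 0.6982
n/ν for Z = 1.255/2 = 0.6275
n/ν for E = 0.8826/1 = 0.8826
Smallest n/ν is Z → limiting reagent.
E consumed = (1/2) × 1.255 = 0.6275 mol
E remaining = 0.8826 − 0.6275 = 0.2551 mol

0.255 mol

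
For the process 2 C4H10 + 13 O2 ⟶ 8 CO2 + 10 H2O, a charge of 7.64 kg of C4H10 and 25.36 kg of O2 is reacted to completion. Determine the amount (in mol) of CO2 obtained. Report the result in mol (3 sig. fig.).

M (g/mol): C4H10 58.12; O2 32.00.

488 mol

n(C4H10) = 7.640×1000 / 58.12 = 131.5 mol
n(O2) = 25.36×1000 / 32.00 = 792.5 mol
n/ν for C4H10 = 131.5/2 = 65.75
n/ν for O2 = 792.5/13 = 60.96
Smallest n/ν is O2 → limiting reagent.
n(CO2) = (8/13) × 792.5 = 487.7 mol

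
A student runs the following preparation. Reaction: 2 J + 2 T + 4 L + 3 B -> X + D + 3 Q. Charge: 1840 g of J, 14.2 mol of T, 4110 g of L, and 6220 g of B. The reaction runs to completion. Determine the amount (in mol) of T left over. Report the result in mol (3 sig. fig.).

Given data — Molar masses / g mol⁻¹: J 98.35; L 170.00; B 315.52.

2.11 mol

n(J) = 1840 / 98.35 = 18.71 mol
n(T) = 14.20 mol
n(L) = 4110 / 170.00 = 24.18 mol
n(B) = 6220 / 315.52 = 19.71 mol
n/ν for J = 18.71/2 = 9.355
n/ν for T = 14.20/2 = 7.100
n/ν for L = 24.18/4 = 6.045
n/ν for B = 19.71/3 = 6.570
Smallest n/ν is L → limiting reagent.
T consumed = (2/4) × 24.18 = 12.09 mol
T remaining = 14.20 − 12.09 = 2.110 mol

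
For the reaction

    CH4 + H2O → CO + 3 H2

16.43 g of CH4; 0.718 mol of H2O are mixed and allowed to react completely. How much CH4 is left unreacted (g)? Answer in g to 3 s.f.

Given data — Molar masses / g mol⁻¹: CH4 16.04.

n(CH4) = 16.43 / 16.04 = 1.024 mol
n(H2O) = 0.7180 mol
n/ν for CH4 = 1.024/1 = 1.024
n/ν for H2O = 0.7180/1 = 0.7180
Smallest n/ν is H2O → limiting reagent.
CH4 consumed = (1/1) × 0.7180 = 0.7180 mol
CH4 remaining = 1.024 − 0.7180 = 0.3060 mol
mass = 0.3060 × 16.04 = 4.908 g

4.91 g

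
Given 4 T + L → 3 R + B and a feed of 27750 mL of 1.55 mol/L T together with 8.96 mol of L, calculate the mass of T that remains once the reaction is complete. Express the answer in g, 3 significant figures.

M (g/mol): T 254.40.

n(T) = 1.55 × 27750/1000 = 43.01 mol
n(L) = 8.960 mol
n/ν → T: 10.75, L: 8.960; L is limiting.
T consumed = (4/1) × 8.960 = 35.84 mol
T remaining = 43.01 − 35.84 = 7.170 mol
mass = 7.170 × 254.40 = 1824 g

1820 g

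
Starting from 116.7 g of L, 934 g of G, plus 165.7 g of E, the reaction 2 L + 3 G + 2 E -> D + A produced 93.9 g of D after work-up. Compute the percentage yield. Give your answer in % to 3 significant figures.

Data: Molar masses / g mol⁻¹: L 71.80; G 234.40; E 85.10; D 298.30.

n(L) = 116.7 / 71.80 = 1.625 mol
n(G) = 934.0 / 234.40 = 3.985 mol
n(E) = 165.7 / 85.10 = 1.947 mol
n/ν for L = 1.625/2 = 0.8125
n/ν for G = 3.985/3 = 1.328
n/ν for E = 1.947/2 = 0.9735
Smallest n/ν is L → limiting reagent.
theoretical n(D) = (1/2) × 1.625 = 0.8125 mol → 242.4 g
% yield = 93.9 / 242.4 × 100 = 38.74 %

38.7 %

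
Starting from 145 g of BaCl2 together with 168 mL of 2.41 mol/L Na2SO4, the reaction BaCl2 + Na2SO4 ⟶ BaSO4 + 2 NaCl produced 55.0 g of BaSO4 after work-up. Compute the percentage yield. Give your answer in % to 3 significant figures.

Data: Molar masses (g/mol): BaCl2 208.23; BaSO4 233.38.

58.2 %

n(BaCl2) = 145.0 / 208.23 = 0.6963 mol
n(Na2SO4) = 2.41 × 168.0/1000 = 0.4049 mol
n/ν for BaCl2 = 0.6963/1 = 0.6963
n/ν for Na2SO4 = 0.4049/1 = 0.4049
Smallest n/ν is Na2SO4 → limiting reagent.
theoretical n(BaSO4) = (1/1) × 0.4049 = 0.4049 mol → 94.50 g
% yield = 55.0 / 94.50 × 100 = 58.20 %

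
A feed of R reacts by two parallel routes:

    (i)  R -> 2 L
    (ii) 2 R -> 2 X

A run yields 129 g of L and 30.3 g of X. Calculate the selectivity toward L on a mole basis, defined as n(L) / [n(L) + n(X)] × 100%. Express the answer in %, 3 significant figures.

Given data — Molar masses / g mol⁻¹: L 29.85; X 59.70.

n(L) = 129 / 29.85 = 4.322 mol
n(X) = 30.3 / 59.70 = 0.5075 mol
selectivity = 4.322/(4.322+0.5075) × 100 = 89.49 %

89.5 %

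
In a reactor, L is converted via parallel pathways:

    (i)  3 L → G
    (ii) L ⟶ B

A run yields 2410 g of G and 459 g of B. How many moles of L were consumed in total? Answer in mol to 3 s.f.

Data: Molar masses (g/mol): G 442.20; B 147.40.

n(G) = 2410 / 442.20 = 5.450 mol
n(B) = 459 / 147.40 = 3.114 mol
n(L) via (i) = (3/1)×5.450 = 16.35 mol
n(L) via (ii) = (1/1)×3.114 = 3.114 mol
total n(L) = 16.35 + 3.114 = 19.46 mol

19.5 mol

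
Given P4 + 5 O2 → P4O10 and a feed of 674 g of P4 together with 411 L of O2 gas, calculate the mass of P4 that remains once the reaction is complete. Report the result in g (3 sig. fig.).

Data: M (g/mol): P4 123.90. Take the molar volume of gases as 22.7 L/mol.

225 g

n(P4) = 674.0 / 123.90 = 5.440 mol
n(O2) = 411.0 / 22.7 = 18.11 mol
n/ν for P4 = 5.440/1 = 5.440
n/ν for O2 = 18.11/5 = 3.622
Smallest n/ν is O2 → limiting reagent.
P4 consumed = (1/5) × 18.11 = 3.622 mol
P4 remaining = 5.440 − 3.622 = 1.818 mol
mass = 1.818 × 123.90 = 225.3 g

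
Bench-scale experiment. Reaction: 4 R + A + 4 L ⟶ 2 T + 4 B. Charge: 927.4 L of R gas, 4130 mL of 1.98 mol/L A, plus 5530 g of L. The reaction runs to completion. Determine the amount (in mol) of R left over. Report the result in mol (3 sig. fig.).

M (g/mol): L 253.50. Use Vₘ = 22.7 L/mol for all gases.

n(R) = 927.4 / 22.7 = 40.85 mol
n(A) = 1.98 × 4130/1000 = 8.177 mol
n(L) = 5530 / 253.50 = 21.81 mol
n/ν for R = 40.85/4 = 10.21
n/ν for A = 8.177/1 = 8.177
n/ν for L = 21.81/4 = 5.453
Smallest n/ν is L → limiting reagent.
R consumed = (4/4) × 21.81 = 21.81 mol
R remaining = 40.85 − 21.81 = 19.04 mol

19.0 mol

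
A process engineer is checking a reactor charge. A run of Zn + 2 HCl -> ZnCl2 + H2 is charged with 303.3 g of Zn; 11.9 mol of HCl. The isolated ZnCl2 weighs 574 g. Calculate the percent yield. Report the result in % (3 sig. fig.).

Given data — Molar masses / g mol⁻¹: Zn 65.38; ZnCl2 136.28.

90.8 %

n(Zn) = 303.3 / 65.38 = 4.639 mol
n(HCl) = 11.90 mol
n/ν for Zn = 4.639/1 = 4.639
n/ν for HCl = 11.90/2 = 5.950
Smallest n/ν is Zn → limiting reagent.
theoretical n(ZnCl2) = (1/1) × 4.639 = 4.639 mol → 632.2 g
% yield = 574 / 632.2 × 100 = 90.79 %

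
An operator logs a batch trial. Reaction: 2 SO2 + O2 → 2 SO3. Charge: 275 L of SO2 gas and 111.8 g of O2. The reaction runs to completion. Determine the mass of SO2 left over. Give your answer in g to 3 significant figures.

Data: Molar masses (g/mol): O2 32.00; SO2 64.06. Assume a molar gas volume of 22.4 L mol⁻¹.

339 g

n(SO2) = 275.0 / 22.4 = 12.28 mol
n(O2) = 111.8 / 32.00 = 3.494 mol
n/ν → SO2: 6.140, O2: 3.494; O2 is limiting.
SO2 consumed = (2/1) × 3.494 = 6.988 mol
SO2 remaining = 12.28 − 6.988 = 5.292 mol
mass = 5.292 × 64.06 = 339.0 g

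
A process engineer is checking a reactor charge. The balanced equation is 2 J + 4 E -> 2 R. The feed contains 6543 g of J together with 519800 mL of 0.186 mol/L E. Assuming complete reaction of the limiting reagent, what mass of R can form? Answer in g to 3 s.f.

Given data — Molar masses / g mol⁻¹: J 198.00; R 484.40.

n(J) = 6543 / 198.00 = 33.05 mol
n(E) = 0.186 × 519800/1000 = 96.68 mol
n/ν for J = 33.05/2 = 16.53
n/ν for E = 96.68/4 = 24.17
Smallest n/ν is J → limiting reagent.
n(R) = (2/2) × 33.05 = 33.05 mol
mass = 33.05 × 484.40 = 16010 g

16000 g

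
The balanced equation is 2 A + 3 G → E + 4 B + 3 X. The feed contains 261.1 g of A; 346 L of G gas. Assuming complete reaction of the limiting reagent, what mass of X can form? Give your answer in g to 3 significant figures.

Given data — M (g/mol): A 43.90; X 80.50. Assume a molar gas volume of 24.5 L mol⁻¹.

n(A) = 261.1 / 43.90 = 5.948 mol
n(G) = 346.0 / 24.5 = 14.12 mol
n/ν for A = 5.948/2 = 2.974
n/ν for G = 14.12/3 = 4.707
Smallest n/ν is A → limiting reagent.
n(X) = (3/2) × 5.948 = 8.922 mol
mass = 8.922 × 80.50 = 718.2 g

718 g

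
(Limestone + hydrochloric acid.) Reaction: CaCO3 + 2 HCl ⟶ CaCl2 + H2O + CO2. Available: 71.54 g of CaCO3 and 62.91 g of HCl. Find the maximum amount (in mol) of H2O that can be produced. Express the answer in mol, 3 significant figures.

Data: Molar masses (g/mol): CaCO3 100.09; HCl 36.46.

n(CaCO3) = 71.54 / 100.09 = 0.7148 mol
n(HCl) = 62.91 / 36.46 = 1.725 mol
n/ν for CaCO3 = 0.7148/1 = 0.7148
n/ν for HCl = 1.725/2 = 0.8625
Smallest n/ν is CaCO3 → limiting reagent.
n(H2O) = (1/1) × 0.7148 = 0.7148 mol

0.715 mol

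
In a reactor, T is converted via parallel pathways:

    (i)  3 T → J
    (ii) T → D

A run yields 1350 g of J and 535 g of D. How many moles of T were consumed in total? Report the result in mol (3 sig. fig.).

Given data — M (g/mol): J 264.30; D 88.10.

21.4 mol

n(J) = 1350 / 264.30 = 5.108 mol
n(D) = 535 / 88.10 = 6.073 mol
n(T) via (i) = (3/1)×5.108 = 15.32 mol
n(T) via (ii) = (1/1)×6.073 = 6.073 mol
total n(T) = 15.32 + 6.073 = 21.39 mol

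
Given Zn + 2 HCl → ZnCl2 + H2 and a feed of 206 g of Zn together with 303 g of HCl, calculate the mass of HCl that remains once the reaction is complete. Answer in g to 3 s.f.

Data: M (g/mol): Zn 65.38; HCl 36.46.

n(Zn) = 206.0 / 65.38 = 3.151 mol
n(HCl) = 303.0 / 36.46 = 8.310 mol
n/ν → Zn: 3.151, HCl: 4.155; Zn is limiting.
HCl consumed = (2/1) × 3.151 = 6.302 mol
HCl remaining = 8.310 − 6.302 = 2.008 mol
mass = 2.008 × 36.46 = 73.21 g

73.2 g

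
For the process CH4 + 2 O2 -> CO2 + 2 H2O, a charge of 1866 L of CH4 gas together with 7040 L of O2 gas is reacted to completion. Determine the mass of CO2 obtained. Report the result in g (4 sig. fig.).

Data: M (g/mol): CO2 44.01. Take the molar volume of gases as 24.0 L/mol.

3422 g

n(CH4) = 1866 / 24.0 = 77.75 mol
n(O2) = 7040 / 24.0 = 293.3 mol
n/ν for CH4 = 77.75/1 = 77.75
n/ν for O2 = 293.3/2 = 146.7
Smallest n/ν is CH4 → limiting reagent.
n(CO2) = (1/1) × 77.75 = 77.75 mol
mass = 77.75 × 44.01 = 3422 g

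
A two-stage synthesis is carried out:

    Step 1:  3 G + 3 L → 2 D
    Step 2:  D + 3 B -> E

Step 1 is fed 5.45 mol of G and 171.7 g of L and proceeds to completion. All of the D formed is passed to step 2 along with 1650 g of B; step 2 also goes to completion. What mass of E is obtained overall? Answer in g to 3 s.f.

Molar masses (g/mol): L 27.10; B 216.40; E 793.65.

Step 1:
n(G) = 5.450 mol
n(L) = 171.7 / 27.10 = 6.336 mol
n/ν → G: 1.817, L: 2.112; G is limiting.
n(D) produced = (2/3) × 5.450 = 3.633 mol
Step 2:
n(D) available = 3.633 mol
n(B) = 1650 / 216.40 = 7.625 mol
n/ν → D: 3.633, B: 2.542; B is limiting.
n(E) = (1/3) × 7.625 = 2.542 mol
mass = 2.542 × 793.65 = 2017 g

2020 g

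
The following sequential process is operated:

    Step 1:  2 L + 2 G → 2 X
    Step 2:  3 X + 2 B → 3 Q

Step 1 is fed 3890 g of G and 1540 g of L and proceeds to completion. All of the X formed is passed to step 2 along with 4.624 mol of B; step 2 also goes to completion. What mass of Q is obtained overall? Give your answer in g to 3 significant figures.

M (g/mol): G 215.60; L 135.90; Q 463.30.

3210 g

Step 1:
n(G) = 3890 / 215.60 = 18.04 mol
n(L) = 1540 / 135.90 = 11.33 mol
n/ν for G = 18.04/2 = 9.020
n/ν for L = 11.33/2 = 5.665
Smallest n/ν is L → limiting reagent.
n(X) produced = (2/2) × 11.33 = 11.33 mol
Step 2:
n(X) available = 11.33 mol
n(B) = 4.624 mol
n/ν for X = 11.33/3 = 3.777
n/ν for B = 4.624/2 = 2.312
Smallest n/ν is B → limiting reagent.
n(Q) = (3/2) × 4.624 = 6.936 mol
mass = 6.936 × 463.30 = 3213 g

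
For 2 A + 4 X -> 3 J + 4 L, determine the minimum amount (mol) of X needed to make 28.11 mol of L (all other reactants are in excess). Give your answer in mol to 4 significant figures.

n(L) = 28.11 mol
n(X) = (4/4) × 28.11 = 28.11 mol

28.11 mol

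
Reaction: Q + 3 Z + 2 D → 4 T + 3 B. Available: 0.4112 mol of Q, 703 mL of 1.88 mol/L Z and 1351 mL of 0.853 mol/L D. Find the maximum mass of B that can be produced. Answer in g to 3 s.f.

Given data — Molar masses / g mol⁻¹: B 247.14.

n(Q) = 0.4112 mol
n(Z) = 1.88 × 703.0/1000 = 1.322 mol
n(D) = 0.853 × 1351/1000 = 1.152 mol
n/ν for Q = 0.4112/1 = 0.4112
n/ν for Z = 1.322/3 = 0.4407
n/ν for D = 1.152/2 = 0.5760
Smallest n/ν is Q → limiting reagent.
n(B) = (3/1) × 0.4112 = 1.234 mol
mass = 1.234 × 247.14 = 305.0 g

305 g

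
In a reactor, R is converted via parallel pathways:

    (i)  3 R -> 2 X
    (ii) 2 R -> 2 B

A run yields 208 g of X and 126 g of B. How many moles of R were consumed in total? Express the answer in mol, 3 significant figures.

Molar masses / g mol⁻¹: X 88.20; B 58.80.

n(X) = 208 / 88.20 = 2.358 mol
n(B) = 126 / 58.80 = 2.143 mol
n(R) via (i) = (3/2)×2.358 = 3.537 mol
n(R) via (ii) = (2/2)×2.143 = 2.143 mol
total n(R) = 3.537 + 2.143 = 5.680 mol

5.68 mol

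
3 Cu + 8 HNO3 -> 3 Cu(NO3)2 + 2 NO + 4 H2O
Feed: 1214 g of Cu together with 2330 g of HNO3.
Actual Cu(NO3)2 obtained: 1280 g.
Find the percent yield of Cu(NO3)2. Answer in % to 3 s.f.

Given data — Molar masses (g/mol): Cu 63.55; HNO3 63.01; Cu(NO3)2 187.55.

n(Cu) = 1214 / 63.55 = 19.10 mol
n(HNO3) = 2330 / 63.01 = 36.98 mol
n/ν for Cu = 19.10/3 = 6.367
n/ν for HNO3 = 36.98/8 = 4.623
Smallest n/ν is HNO3 → limiting reagent.
theoretical n(Cu(NO3)2) = (3/8) × 36.98 = 13.87 mol → 2601 g
% yield = 1280 / 2601 × 100 = 49.21 %

49.2 %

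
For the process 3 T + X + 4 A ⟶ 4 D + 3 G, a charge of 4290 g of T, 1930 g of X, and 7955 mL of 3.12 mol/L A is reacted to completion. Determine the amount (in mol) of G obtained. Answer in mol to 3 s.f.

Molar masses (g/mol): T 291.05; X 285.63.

14.7 mol

n(T) = 4290 / 291.05 = 14.74 mol
n(X) = 1930 / 285.63 = 6.757 mol
n(A) = 3.12 × 7955/1000 = 24.82 mol
n/ν for T = 14.74/3 = 4.913
n/ν for X = 6.757/1 = 6.757
n/ν for A = 24.82/4 = 6.205
Smallest n/ν is T → limiting reagent.
n(G) = (3/3) × 14.74 = 14.74 mol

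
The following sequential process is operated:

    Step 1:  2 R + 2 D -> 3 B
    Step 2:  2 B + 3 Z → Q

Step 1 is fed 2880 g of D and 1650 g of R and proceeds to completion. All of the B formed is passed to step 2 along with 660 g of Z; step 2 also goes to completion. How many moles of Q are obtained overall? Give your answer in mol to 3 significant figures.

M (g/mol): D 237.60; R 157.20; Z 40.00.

Step 1:
n(D) = 2880 / 237.60 = 12.12 mol
n(R) = 1650 / 157.20 = 10.50 mol
n/ν for D = 12.12/2 = 6.060
n/ν for R = 10.50/2 = 5.250
Smallest n/ν is R → limiting reagent.
n(B) produced = (3/2) × 10.50 = 15.75 mol
Step 2:
n(B) available = 15.75 mol
n(Z) = 660.0 / 40.00 = 16.50 mol
n/ν for B = 15.75/2 = 7.875
n/ν for Z = 16.50/3 = 5.500
Smallest n/ν is Z → limiting reagent.
n(Q) = (1/3) × 16.50 = 5.500 mol

5.50 mol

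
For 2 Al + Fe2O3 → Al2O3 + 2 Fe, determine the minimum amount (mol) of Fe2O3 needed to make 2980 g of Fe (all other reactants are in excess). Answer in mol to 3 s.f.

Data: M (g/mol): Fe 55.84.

n(Fe) = 2980 / 55.84 = 53.37 mol
n(Fe2O3) = (1/2) × 53.37 = 26.69 mol

26.7 mol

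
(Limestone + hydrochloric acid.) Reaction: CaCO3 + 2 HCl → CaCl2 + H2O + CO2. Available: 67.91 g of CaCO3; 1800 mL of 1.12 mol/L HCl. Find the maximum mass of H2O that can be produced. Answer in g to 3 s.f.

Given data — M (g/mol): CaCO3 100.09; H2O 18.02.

12.2 g

n(CaCO3) = 67.91 / 100.09 = 0.6785 mol
n(HCl) = 1.12 × 1800/1000 = 2.016 mol
n/ν → CaCO3: 0.6785, HCl: 1.008; CaCO3 is limiting.
n(H2O) = (1/1) × 0.6785 = 0.6785 mol
mass = 0.6785 × 18.02 = 12.23 g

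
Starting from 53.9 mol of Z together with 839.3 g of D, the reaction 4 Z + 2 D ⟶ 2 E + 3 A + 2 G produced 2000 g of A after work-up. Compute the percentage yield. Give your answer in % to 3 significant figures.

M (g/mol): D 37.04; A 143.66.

41.0 %

n(Z) = 53.90 mol
n(D) = 839.3 / 37.04 = 22.66 mol
n/ν for Z = 53.90/4 = 13.48
n/ν for D = 22.66/2 = 11.33
Smallest n/ν is D → limiting reagent.
theoretical n(A) = (3/2) × 22.66 = 33.99 mol → 4883 g
% yield = 2000 / 4883 × 100 = 40.96 %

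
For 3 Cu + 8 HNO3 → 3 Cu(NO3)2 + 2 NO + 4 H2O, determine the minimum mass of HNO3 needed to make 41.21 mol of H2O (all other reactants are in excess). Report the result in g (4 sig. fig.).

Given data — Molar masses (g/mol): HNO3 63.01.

n(H2O) = 41.21 mol
n(HNO3) = (8/4) × 41.21 = 82.42 mol
mass = 82.42 × 63.01 = 5193 g

5193 g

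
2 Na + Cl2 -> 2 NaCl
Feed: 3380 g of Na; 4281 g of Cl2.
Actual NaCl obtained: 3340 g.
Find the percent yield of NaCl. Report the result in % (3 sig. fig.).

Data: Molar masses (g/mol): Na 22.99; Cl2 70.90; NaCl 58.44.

n(Na) = 3380 / 22.99 = 147.0 mol
n(Cl2) = 4281 / 70.90 = 60.38 mol
n/ν → Na: 73.50, Cl2: 60.38; Cl2 is limiting.
theoretical n(NaCl) = (2/1) × 60.38 = 120.8 mol → 7060 g
% yield = 3340 / 7060 × 100 = 47.31 %

47.3 %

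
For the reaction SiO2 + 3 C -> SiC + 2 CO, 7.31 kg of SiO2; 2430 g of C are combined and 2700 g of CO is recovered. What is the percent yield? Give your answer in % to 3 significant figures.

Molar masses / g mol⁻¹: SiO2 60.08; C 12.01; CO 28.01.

n(SiO2) = 7.310×1000 / 60.08 = 121.7 mol
n(C) = 2430 / 12.01 = 202.3 mol
n/ν for SiO2 = 121.7/1 = 121.7
n/ν for C = 202.3/3 = 67.43
Smallest n/ν is C → limiting reagent.
theoretical n(CO) = (2/3) × 202.3 = 134.9 mol → 3779 g
% yield = 2700 / 3779 × 100 = 71.45 %

71.5 %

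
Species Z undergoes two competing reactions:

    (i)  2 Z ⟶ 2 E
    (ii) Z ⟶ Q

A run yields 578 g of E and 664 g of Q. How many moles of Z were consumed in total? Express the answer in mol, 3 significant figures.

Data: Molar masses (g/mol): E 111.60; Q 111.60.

11.1 mol

n(E) = 578 / 111.60 = 5.179 mol
n(Q) = 664 / 111.60 = 5.950 mol
n(Z) via (i) = (2/2)×5.179 = 5.179 mol
n(Z) via (ii) = (1/1)×5.950 = 5.950 mol
total n(Z) = 5.179 + 5.950 = 11.13 mol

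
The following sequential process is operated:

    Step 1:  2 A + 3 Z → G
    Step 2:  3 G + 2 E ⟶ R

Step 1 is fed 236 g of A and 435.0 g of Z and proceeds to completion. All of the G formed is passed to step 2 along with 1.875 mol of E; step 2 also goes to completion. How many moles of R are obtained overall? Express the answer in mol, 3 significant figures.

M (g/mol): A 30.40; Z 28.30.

0.938 mol

Step 1:
n(A) = 236.0 / 30.40 = 7.763 mol
n(Z) = 435.0 / 28.30 = 15.37 mol
n/ν → A: 3.882, Z: 5.123; A is limiting.
n(G) produced = (1/2) × 7.763 = 3.882 mol
Step 2:
n(G) available = 3.882 mol
n(E) = 1.875 mol
n/ν → G: 1.294, E: 0.9375; E is limiting.
n(R) = (1/2) × 1.875 = 0.9375 mol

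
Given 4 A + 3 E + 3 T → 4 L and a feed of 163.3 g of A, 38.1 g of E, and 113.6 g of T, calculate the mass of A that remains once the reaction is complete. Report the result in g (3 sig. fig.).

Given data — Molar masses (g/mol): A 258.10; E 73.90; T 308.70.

36.7 g

n(A) = 163.3 / 258.10 = 0.6327 mol
n(E) = 38.10 / 73.90 = 0.5156 mol
n(T) = 113.6 / 308.70 = 0.3680 mol
n/ν for A = 0.6327/4 = 0.1582
n/ν for E = 0.5156/3 = 0.1719
n/ν for T = 0.3680/3 = 0.1227
Smallest n/ν is T → limiting reagent.
A consumed = (4/3) × 0.3680 = 0.4907 mol
A remaining = 0.6327 − 0.4907 = 0.1420 mol
mass = 0.1420 × 258.10 = 36.65 g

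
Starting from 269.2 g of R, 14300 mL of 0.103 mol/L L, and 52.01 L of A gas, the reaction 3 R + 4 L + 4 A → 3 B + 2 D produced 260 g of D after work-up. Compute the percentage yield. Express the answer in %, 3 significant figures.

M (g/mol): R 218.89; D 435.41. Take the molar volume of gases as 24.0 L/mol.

81.1 %

n(R) = 269.2 / 218.89 = 1.230 mol
n(L) = 0.103 × 14300/1000 = 1.473 mol
n(A) = 52.01 / 24.0 = 2.167 mol
n/ν for R = 1.230/3 = 0.4100
n/ν for L = 1.473/4 = 0.3683
n/ν for A = 2.167/4 = 0.5418
Smallest n/ν is L → limiting reagent.
theoretical n(D) = (2/4) × 1.473 = 0.7365 mol → 320.7 g
% yield = 260 / 320.7 × 100 = 81.07 %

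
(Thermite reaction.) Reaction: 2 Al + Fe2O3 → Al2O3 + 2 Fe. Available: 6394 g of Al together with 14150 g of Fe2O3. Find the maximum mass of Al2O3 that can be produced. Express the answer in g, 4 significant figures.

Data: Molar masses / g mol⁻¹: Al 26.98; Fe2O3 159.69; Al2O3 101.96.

n(Al) = 6394 / 26.98 = 237.0 mol
n(Fe2O3) = 14150 / 159.69 = 88.61 mol
n/ν for Al = 237.0/2 = 118.5
n/ν for Fe2O3 = 88.61/1 = 88.61
Smallest n/ν is Fe2O3 → limiting reagent.
n(Al2O3) = (1/1) × 88.61 = 88.61 mol
mass = 88.61 × 101.96 = 9035 g

9035 g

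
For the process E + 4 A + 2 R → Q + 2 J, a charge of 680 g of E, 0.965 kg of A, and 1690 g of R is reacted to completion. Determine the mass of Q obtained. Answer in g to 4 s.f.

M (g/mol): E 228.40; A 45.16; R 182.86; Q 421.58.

n(E) = 680.0 / 228.40 = 2.977 mol
n(A) = 0.9650×1000 / 45.16 = 21.37 mol
n(R) = 1690 / 182.86 = 9.242 mol
n/ν for E = 2.977/1 = 2.977
n/ν for A = 21.37/4 = 5.343
n/ν for R = 9.242/2 = 4.621
Smallest n/ν is E → limiting reagent.
n(Q) = (1/1) × 2.977 = 2.977 mol
mass = 2.977 × 421.58 = 1255 g

1255 g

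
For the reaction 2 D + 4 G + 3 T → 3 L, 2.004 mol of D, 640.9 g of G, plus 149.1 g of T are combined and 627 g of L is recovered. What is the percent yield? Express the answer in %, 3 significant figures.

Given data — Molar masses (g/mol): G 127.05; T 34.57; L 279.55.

n(D) = 2.004 mol
n(G) = 640.9 / 127.05 = 5.044 mol
n(T) = 149.1 / 34.57 = 4.313 mol
n/ν → D: 1.002, G: 1.261, T: 1.438; D is limiting.
theoretical n(L) = (3/2) × 2.004 = 3.006 mol → 840.3 g
% yield = 627 / 840.3 × 100 = 74.62 %

74.6 %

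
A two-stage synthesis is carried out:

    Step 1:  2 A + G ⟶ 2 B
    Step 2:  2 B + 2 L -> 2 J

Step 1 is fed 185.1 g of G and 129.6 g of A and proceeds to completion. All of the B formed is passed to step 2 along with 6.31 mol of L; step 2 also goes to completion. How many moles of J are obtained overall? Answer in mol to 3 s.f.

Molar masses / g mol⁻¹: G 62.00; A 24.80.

Step 1:
n(G) = 185.1 / 62.00 = 2.985 mol
n(A) = 129.6 / 24.80 = 5.226 mol
n/ν for G = 2.985/1 = 2.985
n/ν for A = 5.226/2 = 2.613
Smallest n/ν is A → limiting reagent.
n(B) produced = (2/2) × 5.226 = 5.226 mol
Step 2:
n(B) available = 5.226 mol
n(L) = 6.310 mol
n/ν for B = 5.226/2 = 2.613
n/ν for L = 6.310/2 = 3.155
Smallest n/ν is B → limiting reagent.
n(J) = (2/2) × 5.226 = 5.226 mol

5.23 mol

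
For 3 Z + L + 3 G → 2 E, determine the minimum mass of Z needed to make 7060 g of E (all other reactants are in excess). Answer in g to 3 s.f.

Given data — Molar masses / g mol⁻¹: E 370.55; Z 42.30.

1210 g

n(E) = 7060 / 370.55 = 19.05 mol
n(Z) = (3/2) × 19.05 = 28.58 mol
mass = 28.58 × 42.30 = 1209 g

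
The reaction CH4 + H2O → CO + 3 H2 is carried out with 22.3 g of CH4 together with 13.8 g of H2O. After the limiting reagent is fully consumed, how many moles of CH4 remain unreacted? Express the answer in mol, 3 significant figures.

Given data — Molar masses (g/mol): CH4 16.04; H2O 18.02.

0.624 mol

n(CH4) = 22.30 / 16.04 = 1.390 mol
n(H2O) = 13.80 / 18.02 = 0.7658 mol
n/ν for CH4 = 1.390/1 = 1.390
n/ν for H2O = 0.7658/1 = 0.7658
Smallest n/ν is H2O → limiting reagent.
CH4 consumed = (1/1) × 0.7658 = 0.7658 mol
CH4 remaining = 1.390 − 0.7658 = 0.6242 mol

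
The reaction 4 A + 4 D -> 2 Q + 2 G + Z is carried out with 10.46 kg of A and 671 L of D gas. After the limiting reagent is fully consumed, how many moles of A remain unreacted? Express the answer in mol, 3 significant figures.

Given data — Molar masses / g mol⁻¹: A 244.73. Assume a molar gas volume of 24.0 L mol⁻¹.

n(A) = 10.46×1000 / 244.73 = 42.74 mol
n(D) = 671.0 / 24.0 = 27.96 mol
n/ν → A: 10.69, D: 6.990; D is limiting.
A consumed = (4/4) × 27.96 = 27.96 mol
A remaining = 42.74 − 27.96 = 14.78 mol

14.8 mol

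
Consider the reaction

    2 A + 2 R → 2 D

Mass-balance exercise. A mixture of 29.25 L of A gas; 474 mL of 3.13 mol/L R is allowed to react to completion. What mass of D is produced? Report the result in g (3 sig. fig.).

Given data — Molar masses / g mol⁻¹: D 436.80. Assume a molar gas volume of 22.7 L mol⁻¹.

n(A) = 29.25 / 22.7 = 1.289 mol
n(R) = 3.13 × 474.0/1000 = 1.484 mol
n/ν for A = 1.289/2 = 0.6445
n/ν for R = 1.484/2 = 0.7420
Smallest n/ν is A → limiting reagent.
n(D) = (2/2) × 1.289 = 1.289 mol
mass = 1.289 × 436.80 = 563.0 g

563 g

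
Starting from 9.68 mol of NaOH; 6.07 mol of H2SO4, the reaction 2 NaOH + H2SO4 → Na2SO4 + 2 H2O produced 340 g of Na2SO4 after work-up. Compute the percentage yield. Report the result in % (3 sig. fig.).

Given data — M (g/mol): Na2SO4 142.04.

n(NaOH) = 9.680 mol
n(H2SO4) = 6.070 mol
n/ν for NaOH = 9.680/2 = 4.840
n/ν for H2SO4 = 6.070/1 = 6.070
Smallest n/ν is NaOH → limiting reagent.
theoretical n(Na2SO4) = (1/2) × 9.680 = 4.840 mol → 687.5 g
% yield = 340 / 687.5 × 100 = 49.45 %

49.5 %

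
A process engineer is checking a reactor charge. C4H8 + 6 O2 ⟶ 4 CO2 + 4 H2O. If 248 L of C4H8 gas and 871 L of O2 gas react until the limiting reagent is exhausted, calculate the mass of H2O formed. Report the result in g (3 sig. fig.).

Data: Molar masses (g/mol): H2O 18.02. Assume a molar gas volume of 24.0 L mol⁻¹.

n(C4H8) = 248.0 / 24.0 = 10.33 mol
n(O2) = 871.0 / 24.0 = 36.29 mol
n/ν for C4H8 = 10.33/1 = 10.33
n/ν for O2 = 36.29/6 = 6.048
Smallest n/ν is O2 → limiting reagent.
n(H2O) = (4/6) × 36.29 = 24.19 mol
mass = 24.19 × 18.02 = 435.9 g

436 g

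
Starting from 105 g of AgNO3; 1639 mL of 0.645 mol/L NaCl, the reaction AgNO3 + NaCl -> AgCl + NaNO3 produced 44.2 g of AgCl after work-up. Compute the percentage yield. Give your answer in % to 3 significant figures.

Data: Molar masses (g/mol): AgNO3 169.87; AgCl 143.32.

49.9 %

n(AgNO3) = 105.0 / 169.87 = 0.6181 mol
n(NaCl) = 0.645 × 1639/1000 = 1.057 mol
n/ν for AgNO3 = 0.6181/1 = 0.6181
n/ν for NaCl = 1.057/1 = 1.057
Smallest n/ν is AgNO3 → limiting reagent.
theoretical n(AgCl) = (1/1) × 0.6181 = 0.6181 mol → 88.59 g
% yield = 44.2 / 88.59 × 100 = 49.89 %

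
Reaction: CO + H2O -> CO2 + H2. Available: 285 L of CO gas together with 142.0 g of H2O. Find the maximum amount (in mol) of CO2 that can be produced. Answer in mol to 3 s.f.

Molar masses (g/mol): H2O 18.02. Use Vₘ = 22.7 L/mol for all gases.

n(CO) = 285.0 / 22.7 = 12.56 mol
n(H2O) = 142.0 / 18.02 = 7.880 mol
n/ν for CO = 12.56/1 = 12.56
n/ν for H2O = 7.880/1 = 7.880
Smallest n/ν is H2O → limiting reagent.
n(CO2) = (1/1) × 7.880 = 7.880 mol

7.88 mol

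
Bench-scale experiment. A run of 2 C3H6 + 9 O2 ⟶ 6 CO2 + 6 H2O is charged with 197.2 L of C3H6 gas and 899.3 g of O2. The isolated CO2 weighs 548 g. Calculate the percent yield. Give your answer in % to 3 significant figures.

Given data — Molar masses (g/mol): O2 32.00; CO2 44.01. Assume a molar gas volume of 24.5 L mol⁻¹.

66.5 %

n(C3H6) = 197.2 / 24.5 = 8.049 mol
n(O2) = 899.3 / 32.00 = 28.10 mol
n/ν → C3H6: 4.025, O2: 3.122; O2 is limiting.
theoretical n(CO2) = (6/9) × 28.10 = 18.73 mol → 824.3 g
% yield = 548 / 824.3 × 100 = 66.48 %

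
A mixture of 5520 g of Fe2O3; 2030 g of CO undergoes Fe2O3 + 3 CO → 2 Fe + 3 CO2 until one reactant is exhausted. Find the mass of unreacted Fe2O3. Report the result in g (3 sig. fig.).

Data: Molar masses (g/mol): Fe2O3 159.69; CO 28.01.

1660 g

n(Fe2O3) = 5520 / 159.69 = 34.57 mol
n(CO) = 2030 / 28.01 = 72.47 mol
n/ν → Fe2O3: 34.57, CO: 24.16; CO is limiting.
Fe2O3 consumed = (1/3) × 72.47 = 24.16 mol
Fe2O3 remaining = 34.57 − 24.16 = 10.41 mol
mass = 10.41 × 159.69 = 1662 g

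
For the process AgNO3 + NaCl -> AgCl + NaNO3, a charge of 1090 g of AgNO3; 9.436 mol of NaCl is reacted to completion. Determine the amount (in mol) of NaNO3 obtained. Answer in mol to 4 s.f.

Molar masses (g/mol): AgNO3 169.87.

6.417 mol

n(AgNO3) = 1090 / 169.87 = 6.417 mol
n(NaCl) = 9.436 mol
n/ν for AgNO3 = 6.417/1 = 6.417
n/ν for NaCl = 9.436/1 = 9.436
Smallest n/ν is AgNO3 → limiting reagent.
n(NaNO3) = (1/1) × 6.417 = 6.417 mol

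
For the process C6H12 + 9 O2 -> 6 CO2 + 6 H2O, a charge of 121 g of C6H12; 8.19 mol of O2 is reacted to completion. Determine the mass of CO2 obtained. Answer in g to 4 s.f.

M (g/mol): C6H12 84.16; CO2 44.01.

240.3 g

n(C6H12) = 121.0 / 84.16 = 1.438 mol
n(O2) = 8.190 mol
n/ν → C6H12: 1.438, O2: 0.9100; O2 is limiting.
n(CO2) = (6/9) × 8.190 = 5.460 mol
mass = 5.460 × 44.01 = 240.3 g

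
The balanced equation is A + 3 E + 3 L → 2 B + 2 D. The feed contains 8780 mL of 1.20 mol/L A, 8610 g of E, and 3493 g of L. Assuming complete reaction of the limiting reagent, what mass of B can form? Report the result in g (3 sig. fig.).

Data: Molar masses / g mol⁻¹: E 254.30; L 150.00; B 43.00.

n(A) = 1.20 × 8780/1000 = 10.54 mol
n(E) = 8610 / 254.30 = 33.86 mol
n(L) = 3493 / 150.00 = 23.29 mol
n/ν for A = 10.54/1 = 10.54
n/ν for E = 33.86/3 = 11.29
n/ν for L = 23.29/3 = 7.763
Smallest n/ν is L → limiting reagent.
n(B) = (2/3) × 23.29 = 15.53 mol
mass = 15.53 × 43.00 = 667.8 g

668 g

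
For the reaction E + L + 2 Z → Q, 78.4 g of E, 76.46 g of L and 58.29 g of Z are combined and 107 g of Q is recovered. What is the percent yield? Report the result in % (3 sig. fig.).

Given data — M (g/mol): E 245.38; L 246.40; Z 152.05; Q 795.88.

70.1 %

n(E) = 78.40 / 245.38 = 0.3195 mol
n(L) = 76.46 / 246.40 = 0.3103 mol
n(Z) = 58.29 / 152.05 = 0.3834 mol
n/ν for E = 0.3195/1 = 0.3195
n/ν for L = 0.3103/1 = 0.3103
n/ν for Z = 0.3834/2 = 0.1917
Smallest n/ν is Z → limiting reagent.
theoretical n(Q) = (1/2) × 0.3834 = 0.1917 mol → 152.6 g
% yield = 107 / 152.6 × 100 = 70.12 %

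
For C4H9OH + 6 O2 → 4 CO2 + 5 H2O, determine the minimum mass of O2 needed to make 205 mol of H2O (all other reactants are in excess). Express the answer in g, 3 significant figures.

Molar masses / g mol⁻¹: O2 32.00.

n(H2O) = 205.0 mol
n(O2) = (6/5) × 205.0 = 246.0 mol
mass = 246.0 × 32.00 = 7872 g

7870 g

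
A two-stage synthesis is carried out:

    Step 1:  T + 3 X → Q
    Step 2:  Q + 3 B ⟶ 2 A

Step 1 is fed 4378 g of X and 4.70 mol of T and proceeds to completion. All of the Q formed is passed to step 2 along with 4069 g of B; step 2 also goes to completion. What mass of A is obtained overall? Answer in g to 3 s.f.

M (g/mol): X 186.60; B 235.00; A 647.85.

6090 g

Step 1:
n(X) = 4378 / 186.60 = 23.46 mol
n(T) = 4.700 mol
n/ν → X: 7.820, T: 4.700; T is limiting.
n(Q) produced = (1/1) × 4.700 = 4.700 mol
Step 2:
n(Q) available = 4.700 mol
n(B) = 4069 / 235.00 = 17.31 mol
n/ν → Q: 4.700, B: 5.770; Q is limiting.
n(A) = (2/1) × 4.700 = 9.400 mol
mass = 9.400 × 647.85 = 6090 g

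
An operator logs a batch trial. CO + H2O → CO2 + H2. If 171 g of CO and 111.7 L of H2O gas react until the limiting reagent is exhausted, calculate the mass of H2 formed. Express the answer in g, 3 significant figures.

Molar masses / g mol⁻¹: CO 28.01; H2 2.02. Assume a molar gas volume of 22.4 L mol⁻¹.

n(CO) = 171.0 / 28.01 = 6.105 mol
n(H2O) = 111.7 / 22.4 = 4.987 mol
n/ν → CO: 6.105, H2O: 4.987; H2O is limiting.
n(H2) = (1/1) × 4.987 = 4.987 mol
mass = 4.987 × 2.02 = 10.07 g

10.1 g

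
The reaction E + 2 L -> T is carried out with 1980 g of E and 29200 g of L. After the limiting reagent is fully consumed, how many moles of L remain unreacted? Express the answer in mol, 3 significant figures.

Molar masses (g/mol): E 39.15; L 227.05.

n(E) = 1980 / 39.15 = 50.57 mol
n(L) = 29200 / 227.05 = 128.6 mol
n/ν for E = 50.57/1 = 50.57
n/ν for L = 128.6/2 = 64.30
Smallest n/ν is E → limiting reagent.
L consumed = (2/1) × 50.57 = 101.1 mol
L remaining = 128.6 − 101.1 = 27.50 mol

27.5 mol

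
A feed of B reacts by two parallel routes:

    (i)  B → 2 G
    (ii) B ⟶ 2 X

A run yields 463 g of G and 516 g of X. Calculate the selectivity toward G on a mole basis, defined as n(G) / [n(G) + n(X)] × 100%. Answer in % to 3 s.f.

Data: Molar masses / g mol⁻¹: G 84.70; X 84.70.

n(G) = 463 / 84.70 = 5.466 mol
n(X) = 516 / 84.70 = 6.092 mol
selectivity = 5.466/(5.466+6.092) × 100 = 47.29 %

47.3 %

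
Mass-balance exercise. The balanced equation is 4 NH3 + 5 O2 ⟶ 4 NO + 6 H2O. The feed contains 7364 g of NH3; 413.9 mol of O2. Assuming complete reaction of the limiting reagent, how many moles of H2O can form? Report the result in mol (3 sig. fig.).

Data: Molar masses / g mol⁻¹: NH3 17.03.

497 mol

n(NH3) = 7364 / 17.03 = 432.4 mol
n(O2) = 413.9 mol
n/ν → NH3: 108.1, O2: 82.78; O2 is limiting.
n(H2O) = (6/5) × 413.9 = 496.7 mol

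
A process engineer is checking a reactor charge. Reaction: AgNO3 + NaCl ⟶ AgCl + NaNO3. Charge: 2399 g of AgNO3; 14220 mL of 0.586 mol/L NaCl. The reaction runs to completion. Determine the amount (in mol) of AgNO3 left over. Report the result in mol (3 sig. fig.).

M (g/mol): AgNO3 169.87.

5.79 mol

n(AgNO3) = 2399 / 169.87 = 14.12 mol
n(NaCl) = 0.586 × 14220/1000 = 8.333 mol
n/ν for AgNO3 = 14.12/1 = 14.12
n/ν for NaCl = 8.333/1 = 8.333
Smallest n/ν is NaCl → limiting reagent.
AgNO3 consumed = (1/1) × 8.333 = 8.333 mol
AgNO3 remaining = 14.12 − 8.333 = 5.787 mol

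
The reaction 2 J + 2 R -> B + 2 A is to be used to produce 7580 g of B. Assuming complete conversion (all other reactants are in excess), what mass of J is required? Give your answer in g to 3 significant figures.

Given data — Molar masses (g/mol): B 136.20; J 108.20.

12000 g

n(B) = 7580 / 136.20 = 55.65 mol
n(J) = (2/1) × 55.65 = 111.3 mol
mass = 111.3 × 108.20 = 12040 g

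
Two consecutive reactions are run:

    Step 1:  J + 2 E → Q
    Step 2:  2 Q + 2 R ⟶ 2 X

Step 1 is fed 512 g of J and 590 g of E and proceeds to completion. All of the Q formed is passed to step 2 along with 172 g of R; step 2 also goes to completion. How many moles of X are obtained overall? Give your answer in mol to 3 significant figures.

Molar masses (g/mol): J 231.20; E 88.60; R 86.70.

1.98 mol

Step 1:
n(J) = 512.0 / 231.20 = 2.215 mol
n(E) = 590.0 / 88.60 = 6.659 mol
n/ν for J = 2.215/1 = 2.215
n/ν for E = 6.659/2 = 3.330
Smallest n/ν is J → limiting reagent.
n(Q) produced = (1/1) × 2.215 = 2.215 mol
Step 2:
n(Q) available = 2.215 mol
n(R) = 172.0 / 86.70 = 1.984 mol
n/ν for Q = 2.215/2 = 1.108
n/ν for R = 1.984/2 = 0.9920
Smallest n/ν is R → limiting reagent.
n(X) = (2/2) × 1.984 = 1.984 mol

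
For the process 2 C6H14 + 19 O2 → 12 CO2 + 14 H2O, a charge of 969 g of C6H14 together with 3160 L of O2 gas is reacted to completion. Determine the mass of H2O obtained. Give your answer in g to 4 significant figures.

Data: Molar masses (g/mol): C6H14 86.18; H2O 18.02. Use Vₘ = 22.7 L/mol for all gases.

1418 g

n(C6H14) = 969.0 / 86.18 = 11.24 mol
n(O2) = 3160 / 22.7 = 139.2 mol
n/ν for C6H14 = 11.24/2 = 5.620
n/ν for O2 = 139.2/19 = 7.326
Smallest n/ν is C6H14 → limiting reagent.
n(H2O) = (14/2) × 11.24 = 78.68 mol
mass = 78.68 × 18.02 = 1418 g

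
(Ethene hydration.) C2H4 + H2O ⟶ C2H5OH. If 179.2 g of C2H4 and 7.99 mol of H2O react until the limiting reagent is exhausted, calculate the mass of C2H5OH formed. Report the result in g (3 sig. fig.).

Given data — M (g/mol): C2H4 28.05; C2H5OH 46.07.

n(C2H4) = 179.2 / 28.05 = 6.389 mol
n(H2O) = 7.990 mol
n/ν for C2H4 = 6.389/1 = 6.389
n/ν for H2O = 7.990/1 = 7.990
Smallest n/ν is C2H4 → limiting reagent.
n(C2H5OH) = (1/1) × 6.389 = 6.389 mol
mass = 6.389 × 46.07 = 294.3 g

294 g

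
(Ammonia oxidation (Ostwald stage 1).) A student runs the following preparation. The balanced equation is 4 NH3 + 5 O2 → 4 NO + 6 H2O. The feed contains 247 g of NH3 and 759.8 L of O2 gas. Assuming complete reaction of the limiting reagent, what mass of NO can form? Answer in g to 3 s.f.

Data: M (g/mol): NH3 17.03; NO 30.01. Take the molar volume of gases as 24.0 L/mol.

435 g

n(NH3) = 247.0 / 17.03 = 14.50 mol
n(O2) = 759.8 / 24.0 = 31.66 mol
n/ν → NH3: 3.625, O2: 6.332; NH3 is limiting.
n(NO) = (4/4) × 14.50 = 14.50 mol
mass = 14.50 × 30.01 = 435.1 g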